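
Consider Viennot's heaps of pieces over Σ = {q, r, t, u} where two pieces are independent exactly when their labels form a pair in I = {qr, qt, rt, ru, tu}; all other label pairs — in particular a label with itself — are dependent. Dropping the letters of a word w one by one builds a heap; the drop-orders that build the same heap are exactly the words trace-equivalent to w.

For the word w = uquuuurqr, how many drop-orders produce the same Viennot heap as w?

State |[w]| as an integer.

36

piece 0:u — minimal
piece 1:q rests on {0:u}
piece 2:u rests on {1:q}
piece 3:u rests on {2:u}
piece 4:u rests on {3:u}
piece 5:u rests on {4:u}
piece 6:r — minimal
piece 7:q rests on {5:u}
piece 8:r rests on {6:r}
minimal pieces: {0:u, 6:r}
ways to finish when only these pieces remain (= sum over removing one remaining piece with nothing left below it):
  1 left: {7}→1  {8}→1
  2 left: {5,7}→1  {6,8}→1  {7,8}→2
  3 left: {4,5,7}→1  {5,7,8}→3  {6,7,8}→3
  4 left: {3,4,5,7}→1  {4,5,7,8}→4  {5,6,7,8}→6
  5 left: {2,3,4,5,7}→1  {3,4,5,7,8}→5  {4,5,6,7,8}→10
  6 left: {1,2,3,4,5,7}→1  {2,3,4,5,7,8}→6  {3,4,5,6,7,8}→15
  7 left: {0,1,2,3,4,5,7}→1  {1,2,3,4,5,7,8}→7  {2,3,4,5,6,7,8}→21
  placing 0:u first → 28 extensions
  placing 6:r first → 8 extensions
total linear extensions = 36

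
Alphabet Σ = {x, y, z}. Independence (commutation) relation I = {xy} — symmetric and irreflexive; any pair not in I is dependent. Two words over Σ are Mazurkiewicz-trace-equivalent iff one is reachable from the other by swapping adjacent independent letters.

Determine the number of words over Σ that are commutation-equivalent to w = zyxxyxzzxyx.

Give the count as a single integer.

30

#0=z has no predecessor
#1=y depends on [0:z]
#2=x depends on [0:z]
#3=x depends on [2:x]
#4=y depends on [1:y]
#5=x depends on [3:x]
#6=z depends on [4:y, 5:x]
#7=z depends on [6:z]
#8=x depends on [7:z]
#9=y depends on [7:z]
#10=x depends on [8:x]
sources: [0:z]
N(rest) = Σ N(rest − s) over sources s of rest; N(one piece) = 1:
  size 1 → [9]=1  [10]=1
  size 2 → [8,10]=1  [9,10]=2
  size 3 → [8,9,10]=3
  size 4 → [7,8,9,10]=3
  size 5 → [6,7,8,9,10]=3
  size 6 → [4,6,7,8,9,10]=3  [5,6,7,8,9,10]=3
  size 7 → [1,4,6,7,8,9,10]=3  [3,5,6,7,8,9,10]=3  [4,5,6,7,8,9,10]=6
  size 8 → [1,4,5,6,7,8,9,10]=9  [2,3,5,6,7,8,9,10]=3  [3,4,5,6,7,8,9,10]=9
  size 9 → [1,3,4,5,6,7,8,9,10]=18  [2,3,4,5,6,7,8,9,10]=12
  first=0(z) contributes 30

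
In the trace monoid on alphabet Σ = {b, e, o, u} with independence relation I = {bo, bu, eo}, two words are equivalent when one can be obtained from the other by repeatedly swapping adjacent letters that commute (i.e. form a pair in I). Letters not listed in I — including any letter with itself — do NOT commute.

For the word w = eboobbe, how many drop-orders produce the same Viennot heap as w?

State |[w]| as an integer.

21

0(e) covers ∅
1(b) covers 0:e
2(o) covers ∅
3(o) covers 2:o
4(b) covers 1:b
5(b) covers 4:b
6(e) covers 5:b
floor of heap: 0:e, 2:o
completions by unplaced set U, small U first (add the entries for U minus each lowest piece of U):
  |U|=1: {3}:1  {6}:1
  |U|=2: {2,3}:1  {3,6}:2  {5,6}:1
  |U|=3: {2,3,6}:3  {3,5,6}:3  {4,5,6}:1
  |U|=4: {1,4,5,6}:1  {2,3,5,6}:6  {3,4,5,6}:4
  |U|=5: {0,1,4,5,6}:1  {1,3,4,5,6}:5  {2,3,4,5,6}:10
  start at 0(e): 15
  start at 2(o): 6
sum over floor = 21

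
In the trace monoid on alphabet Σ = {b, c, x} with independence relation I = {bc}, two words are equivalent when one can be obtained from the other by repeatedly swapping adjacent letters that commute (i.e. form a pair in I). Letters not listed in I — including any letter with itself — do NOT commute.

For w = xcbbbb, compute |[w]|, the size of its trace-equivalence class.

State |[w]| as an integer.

piece 0:x — minimal
piece 1:c rests on {0:x}
piece 2:b rests on {0:x}
piece 3:b rests on {2:b}
piece 4:b rests on {3:b}
piece 5:b rests on {4:b}
minimal pieces: {0:x}
ways to finish when only these pieces remain (= sum over removing one remaining piece with nothing left below it):
  1 left: {1}→1  {5}→1
  2 left: {1,5}→2  {4,5}→1
  3 left: {1,4,5}→3  {3,4,5}→1
  4 left: {1,3,4,5}→4  {2,3,4,5}→1
  placing 0:x first → 5 extensions

5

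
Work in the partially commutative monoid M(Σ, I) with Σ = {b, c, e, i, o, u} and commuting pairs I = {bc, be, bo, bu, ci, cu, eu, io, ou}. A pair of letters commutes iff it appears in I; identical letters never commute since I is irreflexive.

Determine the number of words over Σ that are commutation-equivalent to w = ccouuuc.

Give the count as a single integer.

35

piece 0:c — minimal
piece 1:c rests on {0:c}
piece 2:o rests on {1:c}
piece 3:u — minimal
piece 4:u rests on {3:u}
piece 5:u rests on {4:u}
piece 6:c rests on {2:o}
minimal pieces: {0:c, 3:u}
ways to finish when only these pieces remain (= sum over removing one remaining piece with nothing left below it):
  1 left: {5}→1  {6}→1
  2 left: {2,6}→1  {4,5}→1  {5,6}→2
  3 left: {1,2,6}→1  {2,5,6}→3  {3,4,5}→1  {4,5,6}→3
  4 left: {0,1,2,6}→1  {1,2,5,6}→4  {2,4,5,6}→6  {3,4,5,6}→4
  5 left: {0,1,2,5,6}→5  {1,2,4,5,6}→10  {2,3,4,5,6}→10
  placing 0:c first → 20 extensions
  placing 3:u first → 15 extensions
total linear extensions = 35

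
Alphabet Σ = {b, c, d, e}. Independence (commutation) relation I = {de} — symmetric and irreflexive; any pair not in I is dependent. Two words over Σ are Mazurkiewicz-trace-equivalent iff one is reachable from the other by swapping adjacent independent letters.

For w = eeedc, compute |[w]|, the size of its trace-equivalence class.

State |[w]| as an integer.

drop 0:e onto floor
drop 1:e onto {0:e}
drop 2:e onto {1:e}
drop 3:d onto floor
drop 4:c onto {2:e, 3:d}
ground layer = {0:e, 3:d}
drop-orders for the pieces not yet dropped (sum over which currently-grounded one goes next):
  1 to go: {4} 1
  2 to go: {2,4} 1  {3,4} 1
  3 to go: {1,2,4} 1  {2,3,4} 2
  if 0:e drops first: 3 orders
  if 3:d drops first: 1 orders
heap linearizations: 4

4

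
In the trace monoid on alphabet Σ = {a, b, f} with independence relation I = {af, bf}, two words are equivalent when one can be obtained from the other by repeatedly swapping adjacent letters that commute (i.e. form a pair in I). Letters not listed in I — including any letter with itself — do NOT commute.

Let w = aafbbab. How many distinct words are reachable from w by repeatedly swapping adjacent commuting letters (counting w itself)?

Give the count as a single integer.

7

0(a) covers ∅
1(a) covers 0:a
2(f) covers ∅
3(b) covers 1:a
4(b) covers 3:b
5(a) covers 4:b
6(b) covers 5:a
floor of heap: 0:a, 2:f
completions by unplaced set U, small U first (add the entries for U minus each lowest piece of U):
  |U|=1: {2}:1  {6}:1
  |U|=2: {2,6}:2  {5,6}:1
  |U|=3: {2,5,6}:3  {4,5,6}:1
  |U|=4: {2,4,5,6}:4  {3,4,5,6}:1
  |U|=5: {1,3,4,5,6}:1  {2,3,4,5,6}:5
  start at 0(a): 6
  start at 2(f): 1
sum over floor = 7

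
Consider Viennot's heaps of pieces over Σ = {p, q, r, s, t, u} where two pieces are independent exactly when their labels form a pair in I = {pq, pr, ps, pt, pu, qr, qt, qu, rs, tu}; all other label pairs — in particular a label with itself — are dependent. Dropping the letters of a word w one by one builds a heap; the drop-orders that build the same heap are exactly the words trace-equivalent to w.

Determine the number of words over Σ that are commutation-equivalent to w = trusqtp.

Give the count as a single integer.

14

0(t) covers ∅
1(r) covers 0:t
2(u) covers 1:r
3(s) covers 2:u
4(q) covers 3:s
5(t) covers 3:s
6(p) covers ∅
floor of heap: 0:t, 6:p
completions by unplaced set U, small U first (add the entries for U minus each lowest piece of U):
  |U|=1: {4}:1  {5}:1  {6}:1
  |U|=2: {4,5}:2  {4,6}:2  {5,6}:2
  |U|=3: {3,4,5}:2  {4,5,6}:6
  |U|=4: {2,3,4,5}:2  {3,4,5,6}:8
  |U|=5: {1,2,3,4,5}:2  {2,3,4,5,6}:10
  start at 0(t): 12
  start at 6(p): 2
sum over floor = 14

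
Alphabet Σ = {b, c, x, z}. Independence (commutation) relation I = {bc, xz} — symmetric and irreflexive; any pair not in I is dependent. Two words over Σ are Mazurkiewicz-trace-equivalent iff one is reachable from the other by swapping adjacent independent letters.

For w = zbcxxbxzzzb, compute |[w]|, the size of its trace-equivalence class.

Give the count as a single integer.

8

drop 0:z onto floor
drop 1:b onto {0:z}
drop 2:c onto {0:z}
drop 3:x onto {1:b, 2:c}
drop 4:x onto {3:x}
drop 5:b onto {4:x}
drop 6:x onto {5:b}
drop 7:z onto {5:b}
drop 8:z onto {7:z}
drop 9:z onto {8:z}
drop 10:b onto {6:x, 9:z}
ground layer = {0:z}
drop-orders for the pieces not yet dropped (sum over which currently-grounded one goes next):
  1 to go: {10} 1
  2 to go: {6,10} 1  {9,10} 1
  3 to go: {6,9,10} 2  {8,9,10} 1
  4 to go: {6,8,9,10} 3  {7,8,9,10} 1
  5 to go: {6,7,8,9,10} 4
  6 to go: {5,6,7,8,9,10} 4
  7 to go: {4,5,6,7,8,9,10} 4
  8 to go: {3,4,5,6,7,8,9,10} 4
  9 to go: {1,3,4,5,6,7,8,9,10} 4  {2,3,4,5,6,7,8,9,10} 4
  if 0:z drops first: 8 orders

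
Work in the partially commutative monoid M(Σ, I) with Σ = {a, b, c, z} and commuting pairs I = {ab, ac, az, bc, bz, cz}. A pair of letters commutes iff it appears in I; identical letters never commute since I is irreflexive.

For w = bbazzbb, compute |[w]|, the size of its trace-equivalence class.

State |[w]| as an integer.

105

piece 0:b — minimal
piece 1:b rests on {0:b}
piece 2:a — minimal
piece 3:z — minimal
piece 4:z rests on {3:z}
piece 5:b rests on {1:b}
piece 6:b rests on {5:b}
minimal pieces: {0:b, 2:a, 3:z}
ways to finish when only these pieces remain (= sum over removing one remaining piece with nothing left below it):
  1 left: {2}→1  {4}→1  {6}→1
  2 left: {2,4}→2  {2,6}→2  {3,4}→1  {4,6}→2  {5,6}→1
  3 left: {1,5,6}→1  {2,3,4}→3  {2,4,6}→6  {2,5,6}→3  {3,4,6}→3  {4,5,6}→3
  4 left: {0,1,5,6}→1  {1,2,5,6}→4  {1,4,5,6}→4  {2,3,4,6}→12  {2,4,5,6}→12  {3,4,5,6}→6
  5 left: {0,1,2,5,6}→5  {0,1,4,5,6}→5  {1,2,4,5,6}→20  {1,3,4,5,6}→10  {2,3,4,5,6}→30
  placing 0:b first → 60 extensions
  placing 2:a first → 15 extensions
  placing 3:z first → 30 extensions
total linear extensions = 105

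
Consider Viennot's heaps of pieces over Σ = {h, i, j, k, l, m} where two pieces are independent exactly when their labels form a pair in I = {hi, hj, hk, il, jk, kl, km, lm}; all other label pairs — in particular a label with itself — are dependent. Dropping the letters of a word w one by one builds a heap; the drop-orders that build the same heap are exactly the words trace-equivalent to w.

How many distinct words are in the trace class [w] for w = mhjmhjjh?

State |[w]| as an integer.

12

drop 0:m onto floor
drop 1:h onto {0:m}
drop 2:j onto {0:m}
drop 3:m onto {1:h, 2:j}
drop 4:h onto {3:m}
drop 5:j onto {3:m}
drop 6:j onto {5:j}
drop 7:h onto {4:h}
ground layer = {0:m}
drop-orders for the pieces not yet dropped (sum over which currently-grounded one goes next):
  1 to go: {6} 1  {7} 1
  2 to go: {4,7} 1  {5,6} 1  {6,7} 2
  3 to go: {4,6,7} 3  {5,6,7} 3
  4 to go: {4,5,6,7} 6
  5 to go: {3,4,5,6,7} 6
  6 to go: {1,3,4,5,6,7} 6  {2,3,4,5,6,7} 6
  if 0:m drops first: 12 orders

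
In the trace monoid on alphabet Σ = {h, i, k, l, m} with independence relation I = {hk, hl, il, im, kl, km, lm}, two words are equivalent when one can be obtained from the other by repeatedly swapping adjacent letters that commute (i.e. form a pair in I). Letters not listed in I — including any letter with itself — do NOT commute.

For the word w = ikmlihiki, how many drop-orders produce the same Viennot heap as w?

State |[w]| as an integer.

36

piece 0:i — minimal
piece 1:k rests on {0:i}
piece 2:m — minimal
piece 3:l — minimal
piece 4:i rests on {1:k}
piece 5:h rests on {2:m, 4:i}
piece 6:i rests on {5:h}
piece 7:k rests on {6:i}
piece 8:i rests on {7:k}
minimal pieces: {0:i, 2:m, 3:l}
ways to finish when only these pieces remain (= sum over removing one remaining piece with nothing left below it):
  1 left: {3}→1  {8}→1
  2 left: {3,8}→2  {7,8}→1
  3 left: {3,7,8}→3  {6,7,8}→1
  4 left: {3,6,7,8}→4  {5,6,7,8}→1
  5 left: {2,5,6,7,8}→1  {3,5,6,7,8}→5  {4,5,6,7,8}→1
  6 left: {1,4,5,6,7,8}→1  {2,3,5,6,7,8}→6  {2,4,5,6,7,8}→2  {3,4,5,6,7,8}→6
  7 left: {0,1,4,5,6,7,8}→1  {1,2,4,5,6,7,8}→3  {1,3,4,5,6,7,8}→7  {2,3,4,5,6,7,8}→14
  placing 0:i first → 24 extensions
  placing 2:m first → 8 extensions
  placing 3:l first → 4 extensions
total linear extensions = 36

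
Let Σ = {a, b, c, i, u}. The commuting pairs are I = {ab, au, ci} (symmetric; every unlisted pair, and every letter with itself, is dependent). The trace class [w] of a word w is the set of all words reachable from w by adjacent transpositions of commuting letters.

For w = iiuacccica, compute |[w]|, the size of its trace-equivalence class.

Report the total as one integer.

10

drop 0:i onto floor
drop 1:i onto {0:i}
drop 2:u onto {1:i}
drop 3:a onto {1:i}
drop 4:c onto {2:u, 3:a}
drop 5:c onto {4:c}
drop 6:c onto {5:c}
drop 7:i onto {2:u, 3:a}
drop 8:c onto {6:c}
drop 9:a onto {7:i, 8:c}
ground layer = {0:i}
drop-orders for the pieces not yet dropped (sum over which currently-grounded one goes next):
  1 to go: {9} 1
  2 to go: {7,9} 1  {8,9} 1
  3 to go: {6,8,9} 1  {7,8,9} 2
  4 to go: {5,6,8,9} 1  {6,7,8,9} 3
  5 to go: {4,5,6,8,9} 1  {5,6,7,8,9} 4
  6 to go: {4,5,6,7,8,9} 5
  7 to go: {2,4,5,6,7,8,9} 5  {3,4,5,6,7,8,9} 5
  8 to go: {2,3,4,5,6,7,8,9} 10
  if 0:i drops first: 10 orders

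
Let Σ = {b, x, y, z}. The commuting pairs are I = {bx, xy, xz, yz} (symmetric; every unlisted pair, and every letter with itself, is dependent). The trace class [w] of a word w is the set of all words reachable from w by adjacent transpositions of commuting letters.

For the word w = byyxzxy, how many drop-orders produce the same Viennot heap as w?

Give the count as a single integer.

piece 0:b — minimal
piece 1:y rests on {0:b}
piece 2:y rests on {1:y}
piece 3:x — minimal
piece 4:z rests on {0:b}
piece 5:x rests on {3:x}
piece 6:y rests on {2:y}
minimal pieces: {0:b, 3:x}
ways to finish when only these pieces remain (= sum over removing one remaining piece with nothing left below it):
  1 left: {4}→1  {5}→1  {6}→1
  2 left: {2,6}→1  {3,5}→1  {4,5}→2  {4,6}→2  {5,6}→2
  3 left: {1,2,6}→1  {2,4,6}→3  {2,5,6}→3  {3,4,5}→3  {3,5,6}→3  {4,5,6}→6
  4 left: {1,2,4,6}→4  {1,2,5,6}→4  {2,3,5,6}→6  {2,4,5,6}→12  {3,4,5,6}→12
  5 left: {0,1,2,4,6}→4  {1,2,3,5,6}→10  {1,2,4,5,6}→20  {2,3,4,5,6}→30
  placing 0:b first → 60 extensions
  placing 3:x first → 24 extensions
total linear extensions = 84

84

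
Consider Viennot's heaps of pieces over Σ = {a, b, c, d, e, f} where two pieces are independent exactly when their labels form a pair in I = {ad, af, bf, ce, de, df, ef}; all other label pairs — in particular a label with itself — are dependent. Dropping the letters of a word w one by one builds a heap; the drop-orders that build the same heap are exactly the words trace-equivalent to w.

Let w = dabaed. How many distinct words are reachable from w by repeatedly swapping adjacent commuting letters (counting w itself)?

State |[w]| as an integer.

6

drop 0:d onto floor
drop 1:a onto floor
drop 2:b onto {0:d, 1:a}
drop 3:a onto {2:b}
drop 4:e onto {3:a}
drop 5:d onto {2:b}
ground layer = {0:d, 1:a}
drop-orders for the pieces not yet dropped (sum over which currently-grounded one goes next):
  1 to go: {4} 1  {5} 1
  2 to go: {3,4} 1  {4,5} 2
  3 to go: {3,4,5} 3
  4 to go: {2,3,4,5} 3
  if 0:d drops first: 3 orders
  if 1:a drops first: 3 orders
heap linearizations: 6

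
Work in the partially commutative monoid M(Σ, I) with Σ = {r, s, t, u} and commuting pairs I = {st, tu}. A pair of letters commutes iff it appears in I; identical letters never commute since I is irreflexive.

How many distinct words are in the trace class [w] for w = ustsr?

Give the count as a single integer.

4

0(u) covers ∅
1(s) covers 0:u
2(t) covers ∅
3(s) covers 1:s
4(r) covers 2:t, 3:s
floor of heap: 0:u, 2:t
completions by unplaced set U, small U first (add the entries for U minus each lowest piece of U):
  |U|=1: {4}:1
  |U|=2: {2,4}:1  {3,4}:1
  |U|=3: {1,3,4}:1  {2,3,4}:2
  start at 0(u): 3
  start at 2(t): 1
sum over floor = 4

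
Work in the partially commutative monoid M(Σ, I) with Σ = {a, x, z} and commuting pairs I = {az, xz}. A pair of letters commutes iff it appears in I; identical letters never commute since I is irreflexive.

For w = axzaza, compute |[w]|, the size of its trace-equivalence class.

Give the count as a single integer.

15

0(a) covers ∅
1(x) covers 0:a
2(z) covers ∅
3(a) covers 1:x
4(z) covers 2:z
5(a) covers 3:a
floor of heap: 0:a, 2:z
completions by unplaced set U, small U first (add the entries for U minus each lowest piece of U):
  |U|=1: {4}:1  {5}:1
  |U|=2: {2,4}:1  {3,5}:1  {4,5}:2
  |U|=3: {1,3,5}:1  {2,4,5}:3  {3,4,5}:3
  |U|=4: {0,1,3,5}:1  {1,3,4,5}:4  {2,3,4,5}:6
  start at 0(a): 10
  start at 2(z): 5
sum over floor = 15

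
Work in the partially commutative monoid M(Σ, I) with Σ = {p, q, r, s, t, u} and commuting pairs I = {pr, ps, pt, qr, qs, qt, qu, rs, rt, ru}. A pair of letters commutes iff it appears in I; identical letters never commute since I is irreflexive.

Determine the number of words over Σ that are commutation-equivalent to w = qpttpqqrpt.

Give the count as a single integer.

0(q) covers ∅
1(p) covers 0:q
2(t) covers ∅
3(t) covers 2:t
4(p) covers 1:p
5(q) covers 4:p
6(q) covers 5:q
7(r) covers ∅
8(p) covers 6:q
9(t) covers 3:t
floor of heap: 0:q, 2:t, 7:r
completions by unplaced set U, small U first (add the entries for U minus each lowest piece of U):
  |U|=1: {7}:1  {8}:1  {9}:1
  |U|=2: {3,9}:1  {6,8}:1  {7,8}:2  {7,9}:2  {8,9}:2
  |U|=3: {2,3,9}:1  {3,7,9}:3  {3,8,9}:3  {5,6,8}:1  {6,7,8}:3  {6,8,9}:3  {7,8,9}:6
  |U|=4: {2,3,7,9}:4  {2,3,8,9}:4  {3,6,8,9}:6  {3,7,8,9}:12  {4,5,6,8}:1  {5,6,7,8}:4  {5,6,8,9}:4  {6,7,8,9}:12
  |U|=5: {1,4,5,6,8}:1  {2,3,6,8,9}:10  {2,3,7,8,9}:20  {3,5,6,8,9}:10  {3,6,7,8,9}:30  {4,5,6,7,8}:5  {4,5,6,8,9}:5  {5,6,7,8,9}:20
  |U|=6: {0,1,4,5,6,8}:1  {1,4,5,6,7,8}:6  {1,4,5,6,8,9}:6  {2,3,5,6,8,9}:20  {2,3,6,7,8,9}:60  {3,4,5,6,8,9}:15  {3,5,6,7,8,9}:60  {4,5,6,7,8,9}:30
  |U|=7: {0,1,4,5,6,7,8}:7  {0,1,4,5,6,8,9}:7  {1,3,4,5,6,8,9}:21  {1,4,5,6,7,8,9}:42  {2,3,4,5,6,8,9}:35  {2,3,5,6,7,8,9}:140  {3,4,5,6,7,8,9}:105
  |U|=8: {0,1,3,4,5,6,8,9}:28  {0,1,4,5,6,7,8,9}:56  {1,2,3,4,5,6,8,9}:56  {1,3,4,5,6,7,8,9}:168  {2,3,4,5,6,7,8,9}:280
  start at 0(q): 504
  start at 2(t): 252
  start at 7(r): 84
sum over floor = 840

840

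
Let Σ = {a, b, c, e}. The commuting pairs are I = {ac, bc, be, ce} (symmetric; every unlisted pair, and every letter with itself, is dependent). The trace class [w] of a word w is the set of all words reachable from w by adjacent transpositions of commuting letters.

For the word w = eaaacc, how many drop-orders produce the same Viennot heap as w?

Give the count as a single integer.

drop 0:e onto floor
drop 1:a onto {0:e}
drop 2:a onto {1:a}
drop 3:a onto {2:a}
drop 4:c onto floor
drop 5:c onto {4:c}
ground layer = {0:e, 4:c}
drop-orders for the pieces not yet dropped (sum over which currently-grounded one goes next):
  1 to go: {3} 1  {5} 1
  2 to go: {2,3} 1  {3,5} 2  {4,5} 1
  3 to go: {1,2,3} 1  {2,3,5} 3  {3,4,5} 3
  4 to go: {0,1,2,3} 1  {1,2,3,5} 4  {2,3,4,5} 6
  if 0:e drops first: 10 orders
  if 4:c drops first: 5 orders
heap linearizations: 15

15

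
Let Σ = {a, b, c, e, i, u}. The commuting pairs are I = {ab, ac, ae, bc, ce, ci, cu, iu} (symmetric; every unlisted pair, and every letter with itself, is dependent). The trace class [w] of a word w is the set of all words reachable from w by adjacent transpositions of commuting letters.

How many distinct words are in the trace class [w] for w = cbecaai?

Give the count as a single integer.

0(c) covers ∅
1(b) covers ∅
2(e) covers 1:b
3(c) covers 0:c
4(a) covers ∅
5(a) covers 4:a
6(i) covers 2:e, 5:a
floor of heap: 0:c, 1:b, 4:a
completions by unplaced set U, small U first (add the entries for U minus each lowest piece of U):
  |U|=1: {3}:1  {6}:1
  |U|=2: {0,3}:1  {2,6}:1  {3,6}:2  {5,6}:1
  |U|=3: {0,3,6}:3  {1,2,6}:1  {2,3,6}:3  {2,5,6}:2  {3,5,6}:3  {4,5,6}:1
  |U|=4: {0,2,3,6}:6  {0,3,5,6}:6  {1,2,3,6}:4  {1,2,5,6}:3  {2,3,5,6}:8  {2,4,5,6}:3  {3,4,5,6}:4
  |U|=5: {0,1,2,3,6}:10  {0,2,3,5,6}:20  {0,3,4,5,6}:10  {1,2,3,5,6}:15  {1,2,4,5,6}:6  {2,3,4,5,6}:15
  start at 0(c): 36
  start at 1(b): 45
  start at 4(a): 45
sum over floor = 126

126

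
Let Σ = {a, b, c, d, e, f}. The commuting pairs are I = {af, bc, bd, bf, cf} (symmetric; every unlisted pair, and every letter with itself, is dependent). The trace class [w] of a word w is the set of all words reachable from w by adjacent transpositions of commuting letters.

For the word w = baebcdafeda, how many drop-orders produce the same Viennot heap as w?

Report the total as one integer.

drop 0:b onto floor
drop 1:a onto {0:b}
drop 2:e onto {1:a}
drop 3:b onto {2:e}
drop 4:c onto {2:e}
drop 5:d onto {4:c}
drop 6:a onto {3:b, 5:d}
drop 7:f onto {5:d}
drop 8:e onto {6:a, 7:f}
drop 9:d onto {8:e}
drop 10:a onto {9:d}
ground layer = {0:b}
drop-orders for the pieces not yet dropped (sum over which currently-grounded one goes next):
  1 to go: {10} 1
  2 to go: {9,10} 1
  3 to go: {8,9,10} 1
  4 to go: {6,8,9,10} 1  {7,8,9,10} 1
  5 to go: {3,6,8,9,10} 1  {6,7,8,9,10} 2
  6 to go: {3,6,7,8,9,10} 3  {5,6,7,8,9,10} 2
  7 to go: {3,5,6,7,8,9,10} 5  {4,5,6,7,8,9,10} 2
  8 to go: {3,4,5,6,7,8,9,10} 7
  9 to go: {2,3,4,5,6,7,8,9,10} 7
  if 0:b drops first: 7 orders

7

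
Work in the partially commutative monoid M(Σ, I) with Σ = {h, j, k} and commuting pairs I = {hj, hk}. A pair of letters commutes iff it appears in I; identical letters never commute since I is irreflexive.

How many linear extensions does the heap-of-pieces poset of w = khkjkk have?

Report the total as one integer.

6

piece 0:k — minimal
piece 1:h — minimal
piece 2:k rests on {0:k}
piece 3:j rests on {2:k}
piece 4:k rests on {3:j}
piece 5:k rests on {4:k}
minimal pieces: {0:k, 1:h}
ways to finish when only these pieces remain (= sum over removing one remaining piece with nothing left below it):
  1 left: {1}→1  {5}→1
  2 left: {1,5}→2  {4,5}→1
  3 left: {1,4,5}→3  {3,4,5}→1
  4 left: {1,3,4,5}→4  {2,3,4,5}→1
  placing 0:k first → 5 extensions
  placing 1:h first → 1 extensions
total linear extensions = 6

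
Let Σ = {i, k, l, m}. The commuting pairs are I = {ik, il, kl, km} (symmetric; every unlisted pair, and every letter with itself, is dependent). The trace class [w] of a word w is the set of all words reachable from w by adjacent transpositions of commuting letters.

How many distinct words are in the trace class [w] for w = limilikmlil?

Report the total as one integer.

0(l) covers ∅
1(i) covers ∅
2(m) covers 0:l, 1:i
3(i) covers 2:m
4(l) covers 2:m
5(i) covers 3:i
6(k) covers ∅
7(m) covers 4:l, 5:i
8(l) covers 7:m
9(i) covers 7:m
10(l) covers 8:l
floor of heap: 0:l, 1:i, 6:k
completions by unplaced set U, small U first (add the entries for U minus each lowest piece of U):
  |U|=1: {6}:1  {9}:1  {10}:1
  |U|=2: {6,9}:2  {6,10}:2  {8,10}:1  {9,10}:2
  |U|=3: {6,8,10}:3  {6,9,10}:6  {8,9,10}:3
  |U|=4: {6,8,9,10}:12  {7,8,9,10}:3
  |U|=5: {4,7,8,9,10}:3  {5,7,8,9,10}:3  {6,7,8,9,10}:15
  |U|=6: {3,5,7,8,9,10}:3  {4,5,7,8,9,10}:6  {4,6,7,8,9,10}:18  {5,6,7,8,9,10}:18
  |U|=7: {3,4,5,7,8,9,10}:9  {3,5,6,7,8,9,10}:21  {4,5,6,7,8,9,10}:42
  |U|=8: {2,3,4,5,7,8,9,10}:9  {3,4,5,6,7,8,9,10}:72
  |U|=9: {0,2,3,4,5,7,8,9,10}:9  {1,2,3,4,5,7,8,9,10}:9  {2,3,4,5,6,7,8,9,10}:81
  start at 0(l): 90
  start at 1(i): 90
  start at 6(k): 18
sum over floor = 198

198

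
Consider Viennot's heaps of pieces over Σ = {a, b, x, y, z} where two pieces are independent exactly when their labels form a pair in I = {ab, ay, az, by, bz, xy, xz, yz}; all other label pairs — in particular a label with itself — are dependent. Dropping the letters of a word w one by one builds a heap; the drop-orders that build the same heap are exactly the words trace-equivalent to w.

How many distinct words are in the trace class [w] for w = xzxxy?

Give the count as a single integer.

20

0(x) covers ∅
1(z) covers ∅
2(x) covers 0:x
3(x) covers 2:x
4(y) covers ∅
floor of heap: 0:x, 1:z, 4:y
completions by unplaced set U, small U first (add the entries for U minus each lowest piece of U):
  |U|=1: {1}:1  {3}:1  {4}:1
  |U|=2: {1,3}:2  {1,4}:2  {2,3}:1  {3,4}:2
  |U|=3: {0,2,3}:1  {1,2,3}:3  {1,3,4}:6  {2,3,4}:3
  start at 0(x): 12
  start at 1(z): 4
  start at 4(y): 4
sum over floor = 20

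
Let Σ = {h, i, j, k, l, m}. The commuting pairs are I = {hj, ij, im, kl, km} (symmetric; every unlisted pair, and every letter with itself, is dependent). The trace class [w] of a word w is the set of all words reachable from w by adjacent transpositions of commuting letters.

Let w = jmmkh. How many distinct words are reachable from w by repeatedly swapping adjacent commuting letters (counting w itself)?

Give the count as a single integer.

drop 0:j onto floor
drop 1:m onto {0:j}
drop 2:m onto {1:m}
drop 3:k onto {0:j}
drop 4:h onto {2:m, 3:k}
ground layer = {0:j}
drop-orders for the pieces not yet dropped (sum over which currently-grounded one goes next):
  1 to go: {4} 1
  2 to go: {2,4} 1  {3,4} 1
  3 to go: {1,2,4} 1  {2,3,4} 2
  if 0:j drops first: 3 orders

3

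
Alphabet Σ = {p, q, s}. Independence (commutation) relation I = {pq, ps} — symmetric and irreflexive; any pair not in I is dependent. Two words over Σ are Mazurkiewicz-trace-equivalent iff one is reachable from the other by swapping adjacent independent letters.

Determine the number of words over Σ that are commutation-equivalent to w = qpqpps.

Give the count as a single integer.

drop 0:q onto floor
drop 1:p onto floor
drop 2:q onto {0:q}
drop 3:p onto {1:p}
drop 4:p onto {3:p}
drop 5:s onto {2:q}
ground layer = {0:q, 1:p}
drop-orders for the pieces not yet dropped (sum over which currently-grounded one goes next):
  1 to go: {4} 1  {5} 1
  2 to go: {2,5} 1  {3,4} 1  {4,5} 2
  3 to go: {0,2,5} 1  {1,3,4} 1  {2,4,5} 3  {3,4,5} 3
  4 to go: {0,2,4,5} 4  {1,3,4,5} 4  {2,3,4,5} 6
  if 0:q drops first: 10 orders
  if 1:p drops first: 10 orders
heap linearizations: 20

20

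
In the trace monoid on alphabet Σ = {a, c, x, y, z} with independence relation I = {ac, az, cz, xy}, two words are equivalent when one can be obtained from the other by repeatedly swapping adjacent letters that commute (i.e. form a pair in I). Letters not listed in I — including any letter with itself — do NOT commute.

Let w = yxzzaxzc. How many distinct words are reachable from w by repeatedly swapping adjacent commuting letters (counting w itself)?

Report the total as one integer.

0(y) covers ∅
1(x) covers ∅
2(z) covers 0:y, 1:x
3(z) covers 2:z
4(a) covers 0:y, 1:x
5(x) covers 3:z, 4:a
6(z) covers 5:x
7(c) covers 5:x
floor of heap: 0:y, 1:x
completions by unplaced set U, small U first (add the entries for U minus each lowest piece of U):
  |U|=1: {6}:1  {7}:1
  |U|=2: {6,7}:2
  |U|=3: {5,6,7}:2
  |U|=4: {3,5,6,7}:2  {4,5,6,7}:2
  |U|=5: {2,3,5,6,7}:2  {3,4,5,6,7}:4
  |U|=6: {2,3,4,5,6,7}:6
  start at 0(y): 6
  start at 1(x): 6
sum over floor = 12

12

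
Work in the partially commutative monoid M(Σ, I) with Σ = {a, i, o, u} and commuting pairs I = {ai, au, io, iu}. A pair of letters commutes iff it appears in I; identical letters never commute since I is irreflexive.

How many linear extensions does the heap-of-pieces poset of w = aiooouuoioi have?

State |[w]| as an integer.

0(a) covers ∅
1(i) covers ∅
2(o) covers 0:a
3(o) covers 2:o
4(o) covers 3:o
5(u) covers 4:o
6(u) covers 5:u
7(o) covers 6:u
8(i) covers 1:i
9(o) covers 7:o
10(i) covers 8:i
floor of heap: 0:a, 1:i
completions by unplaced set U, small U first (add the entries for U minus each lowest piece of U):
  |U|=1: {9}:1  {10}:1
  |U|=2: {7,9}:1  {8,10}:1  {9,10}:2
  |U|=3: {1,8,10}:1  {6,7,9}:1  {7,9,10}:3  {8,9,10}:3
  |U|=4: {1,8,9,10}:4  {5,6,7,9}:1  {6,7,9,10}:4  {7,8,9,10}:6
  |U|=5: {1,7,8,9,10}:10  {4,5,6,7,9}:1  {5,6,7,9,10}:5  {6,7,8,9,10}:10
  |U|=6: {1,6,7,8,9,10}:20  {3,4,5,6,7,9}:1  {4,5,6,7,9,10}:6  {5,6,7,8,9,10}:15
  |U|=7: {1,5,6,7,8,9,10}:35  {2,3,4,5,6,7,9}:1  {3,4,5,6,7,9,10}:7  {4,5,6,7,8,9,10}:21
  |U|=8: {0,2,3,4,5,6,7,9}:1  {1,4,5,6,7,8,9,10}:56  {2,3,4,5,6,7,9,10}:8  {3,4,5,6,7,8,9,10}:28
  |U|=9: {0,2,3,4,5,6,7,9,10}:9  {1,3,4,5,6,7,8,9,10}:84  {2,3,4,5,6,7,8,9,10}:36
  start at 0(a): 120
  start at 1(i): 45
sum over floor = 165

165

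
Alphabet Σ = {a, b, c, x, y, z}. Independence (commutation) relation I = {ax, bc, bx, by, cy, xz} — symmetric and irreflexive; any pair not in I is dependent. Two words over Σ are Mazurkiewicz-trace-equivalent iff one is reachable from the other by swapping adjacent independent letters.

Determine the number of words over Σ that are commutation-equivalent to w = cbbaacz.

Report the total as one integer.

3

#0=c has no predecessor
#1=b has no predecessor
#2=b depends on [1:b]
#3=a depends on [0:c, 2:b]
#4=a depends on [3:a]
#5=c depends on [4:a]
#6=z depends on [5:c]
sources: [0:c, 1:b]
N(rest) = Σ N(rest − s) over sources s of rest; N(one piece) = 1:
  size 1 → [6]=1
  size 2 → [5,6]=1
  size 3 → [4,5,6]=1
  size 4 → [3,4,5,6]=1
  size 5 → [0,3,4,5,6]=1  [2,3,4,5,6]=1
  first=0(c) contributes 1
  first=1(b) contributes 2
|[w]| = 3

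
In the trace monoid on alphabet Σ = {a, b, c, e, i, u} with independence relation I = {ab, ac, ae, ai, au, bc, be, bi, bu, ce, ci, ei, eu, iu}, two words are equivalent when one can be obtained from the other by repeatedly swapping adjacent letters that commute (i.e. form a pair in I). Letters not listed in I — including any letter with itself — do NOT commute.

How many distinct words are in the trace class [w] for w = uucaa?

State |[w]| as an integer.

piece 0:u — minimal
piece 1:u rests on {0:u}
piece 2:c rests on {1:u}
piece 3:a — minimal
piece 4:a rests on {3:a}
minimal pieces: {0:u, 3:a}
ways to finish when only these pieces remain (= sum over removing one remaining piece with nothing left below it):
  1 left: {2}→1  {4}→1
  2 left: {1,2}→1  {2,4}→2  {3,4}→1
  3 left: {0,1,2}→1  {1,2,4}→3  {2,3,4}→3
  placing 0:u first → 6 extensions
  placing 3:a first → 4 extensions
total linear extensions = 10

10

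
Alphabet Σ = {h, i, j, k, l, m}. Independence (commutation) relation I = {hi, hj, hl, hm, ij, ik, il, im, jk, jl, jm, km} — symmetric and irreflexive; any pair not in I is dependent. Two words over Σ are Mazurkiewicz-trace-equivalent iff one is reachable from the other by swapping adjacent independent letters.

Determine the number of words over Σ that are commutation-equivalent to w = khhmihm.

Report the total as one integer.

105

piece 0:k — minimal
piece 1:h rests on {0:k}
piece 2:h rests on {1:h}
piece 3:m — minimal
piece 4:i — minimal
piece 5:h rests on {2:h}
piece 6:m rests on {3:m}
minimal pieces: {0:k, 3:m, 4:i}
ways to finish when only these pieces remain (= sum over removing one remaining piece with nothing left below it):
  1 left: {4}→1  {5}→1  {6}→1
  2 left: {2,5}→1  {3,6}→1  {4,5}→2  {4,6}→2  {5,6}→2
  3 left: {1,2,5}→1  {2,4,5}→3  {2,5,6}→3  {3,4,6}→3  {3,5,6}→3  {4,5,6}→6
  4 left: {0,1,2,5}→1  {1,2,4,5}→4  {1,2,5,6}→4  {2,3,5,6}→6  {2,4,5,6}→12  {3,4,5,6}→12
  5 left: {0,1,2,4,5}→5  {0,1,2,5,6}→5  {1,2,3,5,6}→10  {1,2,4,5,6}→20  {2,3,4,5,6}→30
  placing 0:k first → 60 extensions
  placing 3:m first → 30 extensions
  placing 4:i first → 15 extensions
total linear extensions = 105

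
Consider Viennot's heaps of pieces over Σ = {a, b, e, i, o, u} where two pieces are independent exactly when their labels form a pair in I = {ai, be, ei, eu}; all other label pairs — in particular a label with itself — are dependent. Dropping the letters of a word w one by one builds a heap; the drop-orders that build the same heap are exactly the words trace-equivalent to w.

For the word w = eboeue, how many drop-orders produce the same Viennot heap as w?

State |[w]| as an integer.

piece 0:e — minimal
piece 1:b — minimal
piece 2:o rests on {0:e, 1:b}
piece 3:e rests on {2:o}
piece 4:u rests on {2:o}
piece 5:e rests on {3:e}
minimal pieces: {0:e, 1:b}
ways to finish when only these pieces remain (= sum over removing one remaining piece with nothing left below it):
  1 left: {4}→1  {5}→1
  2 left: {3,5}→1  {4,5}→2
  3 left: {3,4,5}→3
  4 left: {2,3,4,5}→3
  placing 0:e first → 3 extensions
  placing 1:b first → 3 extensions
total linear extensions = 6

6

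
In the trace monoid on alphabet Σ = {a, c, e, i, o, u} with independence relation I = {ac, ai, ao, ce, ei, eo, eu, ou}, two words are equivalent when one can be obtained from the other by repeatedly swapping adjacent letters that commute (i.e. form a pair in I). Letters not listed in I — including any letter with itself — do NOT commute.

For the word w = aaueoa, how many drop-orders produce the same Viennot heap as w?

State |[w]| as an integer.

12

#0=a has no predecessor
#1=a depends on [0:a]
#2=u depends on [1:a]
#3=e depends on [1:a]
#4=o has no predecessor
#5=a depends on [2:u, 3:e]
sources: [0:a, 4:o]
N(rest) = Σ N(rest − s) over sources s of rest; N(one piece) = 1:
  size 1 → [4]=1  [5]=1
  size 2 → [2,5]=1  [3,5]=1  [4,5]=2
  size 3 → [2,3,5]=2  [2,4,5]=3  [3,4,5]=3
  size 4 → [1,2,3,5]=2  [2,3,4,5]=8
  first=0(a) contributes 10
  first=4(o) contributes 2
|[w]| = 12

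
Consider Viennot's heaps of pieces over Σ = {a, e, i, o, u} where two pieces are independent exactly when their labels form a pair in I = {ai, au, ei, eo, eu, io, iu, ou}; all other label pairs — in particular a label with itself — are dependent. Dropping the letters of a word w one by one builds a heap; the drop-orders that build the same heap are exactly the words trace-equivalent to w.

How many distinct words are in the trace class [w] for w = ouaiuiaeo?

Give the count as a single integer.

drop 0:o onto floor
drop 1:u onto floor
drop 2:a onto {0:o}
drop 3:i onto floor
drop 4:u onto {1:u}
drop 5:i onto {3:i}
drop 6:a onto {2:a}
drop 7:e onto {6:a}
drop 8:o onto {6:a}
ground layer = {0:o, 1:u, 3:i}
drop-orders for the pieces not yet dropped (sum over which currently-grounded one goes next):
  1 to go: {4} 1  {5} 1  {7} 1  {8} 1
  2 to go: {1,4} 1  {3,5} 1  {4,5} 2  {4,7} 2  {4,8} 2  {5,7} 2  {5,8} 2  {7,8} 2
  3 to go: {1,4,5} 3  {1,4,7} 3  {1,4,8} 3  {3,4,5} 3  {3,5,7} 3  {3,5,8} 3  {4,5,7} 6  {4,5,8} 6  {4,7,8} 6  {5,7,8} 6  {6,7,8} 2
  4 to go: {1,3,4,5} 6  {1,4,5,7} 12  {1,4,5,8} 12  {1,4,7,8} 12  {2,6,7,8} 2  {3,4,5,7} 12  {3,4,5,8} 12  {3,5,7,8} 12  {4,5,7,8} 24  {4,6,7,8} 8  {5,6,7,8} 8
  5 to go: {0,2,6,7,8} 2  {1,3,4,5,7} 30  {1,3,4,5,8} 30  {1,4,5,7,8} 60  {1,4,6,7,8} 20  {2,4,6,7,8} 10  {2,5,6,7,8} 10  {3,4,5,7,8} 60  {3,5,6,7,8} 20  {4,5,6,7,8} 40
  6 to go: {0,2,4,6,7,8} 12  {0,2,5,6,7,8} 12  {1,2,4,6,7,8} 30  {1,3,4,5,7,8} 180  {1,4,5,6,7,8} 120  {2,3,5,6,7,8} 30  {2,4,5,6,7,8} 60  {3,4,5,6,7,8} 120
  7 to go: {0,1,2,4,6,7,8} 42  {0,2,3,5,6,7,8} 42  {0,2,4,5,6,7,8} 84  {1,2,4,5,6,7,8} 210  {1,3,4,5,6,7,8} 420  {2,3,4,5,6,7,8} 210
  if 0:o drops first: 840 orders
  if 1:u drops first: 336 orders
  if 3:i drops first: 336 orders
heap linearizations: 1512

1512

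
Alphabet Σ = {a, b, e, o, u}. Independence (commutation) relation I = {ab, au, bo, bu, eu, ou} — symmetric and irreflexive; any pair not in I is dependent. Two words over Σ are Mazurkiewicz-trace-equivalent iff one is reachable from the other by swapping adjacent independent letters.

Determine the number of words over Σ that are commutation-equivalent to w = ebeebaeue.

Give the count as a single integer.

0(e) covers ∅
1(b) covers 0:e
2(e) covers 1:b
3(e) covers 2:e
4(b) covers 3:e
5(a) covers 3:e
6(e) covers 4:b, 5:a
7(u) covers ∅
8(e) covers 6:e
floor of heap: 0:e, 7:u
completions by unplaced set U, small U first (add the entries for U minus each lowest piece of U):
  |U|=1: {7}:1  {8}:1
  |U|=2: {6,8}:1  {7,8}:2
  |U|=3: {4,6,8}:1  {5,6,8}:1  {6,7,8}:3
  |U|=4: {4,5,6,8}:2  {4,6,7,8}:4  {5,6,7,8}:4
  |U|=5: {3,4,5,6,8}:2  {4,5,6,7,8}:10
  |U|=6: {2,3,4,5,6,8}:2  {3,4,5,6,7,8}:12
  |U|=7: {1,2,3,4,5,6,8}:2  {2,3,4,5,6,7,8}:14
  start at 0(e): 16
  start at 7(u): 2
sum over floor = 18

18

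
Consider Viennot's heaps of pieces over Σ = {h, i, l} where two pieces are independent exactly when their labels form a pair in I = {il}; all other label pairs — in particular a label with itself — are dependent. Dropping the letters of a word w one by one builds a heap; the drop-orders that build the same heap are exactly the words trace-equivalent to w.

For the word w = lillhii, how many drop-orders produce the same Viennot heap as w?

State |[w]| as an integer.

4

drop 0:l onto floor
drop 1:i onto floor
drop 2:l onto {0:l}
drop 3:l onto {2:l}
drop 4:h onto {1:i, 3:l}
drop 5:i onto {4:h}
drop 6:i onto {5:i}
ground layer = {0:l, 1:i}
drop-orders for the pieces not yet dropped (sum over which currently-grounded one goes next):
  1 to go: {6} 1
  2 to go: {5,6} 1
  3 to go: {4,5,6} 1
  4 to go: {1,4,5,6} 1  {3,4,5,6} 1
  5 to go: {1,3,4,5,6} 2  {2,3,4,5,6} 1
  if 0:l drops first: 3 orders
  if 1:i drops first: 1 orders
heap linearizations: 4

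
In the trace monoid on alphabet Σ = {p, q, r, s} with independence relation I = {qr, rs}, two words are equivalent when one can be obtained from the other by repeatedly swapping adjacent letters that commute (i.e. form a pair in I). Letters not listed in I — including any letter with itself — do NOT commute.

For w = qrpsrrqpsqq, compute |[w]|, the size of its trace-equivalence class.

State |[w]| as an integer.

12

drop 0:q onto floor
drop 1:r onto floor
drop 2:p onto {0:q, 1:r}
drop 3:s onto {2:p}
drop 4:r onto {2:p}
drop 5:r onto {4:r}
drop 6:q onto {3:s}
drop 7:p onto {5:r, 6:q}
drop 8:s onto {7:p}
drop 9:q onto {8:s}
drop 10:q onto {9:q}
ground layer = {0:q, 1:r}
drop-orders for the pieces not yet dropped (sum over which currently-grounded one goes next):
  1 to go: {10} 1
  2 to go: {9,10} 1
  3 to go: {8,9,10} 1
  4 to go: {7,8,9,10} 1
  5 to go: {5,7,8,9,10} 1  {6,7,8,9,10} 1
  6 to go: {3,6,7,8,9,10} 1  {4,5,7,8,9,10} 1  {5,6,7,8,9,10} 2
  7 to go: {3,5,6,7,8,9,10} 3  {4,5,6,7,8,9,10} 3
  8 to go: {3,4,5,6,7,8,9,10} 6
  9 to go: {2,3,4,5,6,7,8,9,10} 6
  if 0:q drops first: 6 orders
  if 1:r drops first: 6 orders
heap linearizations: 12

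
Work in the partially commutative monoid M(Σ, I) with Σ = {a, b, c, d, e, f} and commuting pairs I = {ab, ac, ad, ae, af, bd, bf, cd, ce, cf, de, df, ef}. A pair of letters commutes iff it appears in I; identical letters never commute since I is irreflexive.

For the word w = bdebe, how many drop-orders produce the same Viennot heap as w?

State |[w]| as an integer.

5

piece 0:b — minimal
piece 1:d — minimal
piece 2:e rests on {0:b}
piece 3:b rests on {2:e}
piece 4:e rests on {3:b}
minimal pieces: {0:b, 1:d}
ways to finish when only these pieces remain (= sum over removing one remaining piece with nothing left below it):
  1 left: {1}→1  {4}→1
  2 left: {1,4}→2  {3,4}→1
  3 left: {1,3,4}→3  {2,3,4}→1
  placing 0:b first → 4 extensions
  placing 1:d first → 1 extensions
total linear extensions = 5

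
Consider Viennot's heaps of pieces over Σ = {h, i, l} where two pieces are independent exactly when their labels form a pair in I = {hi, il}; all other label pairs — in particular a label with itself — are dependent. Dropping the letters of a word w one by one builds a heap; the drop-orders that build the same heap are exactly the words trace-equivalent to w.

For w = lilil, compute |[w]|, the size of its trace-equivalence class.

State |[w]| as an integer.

piece 0:l — minimal
piece 1:i — minimal
piece 2:l rests on {0:l}
piece 3:i rests on {1:i}
piece 4:l rests on {2:l}
minimal pieces: {0:l, 1:i}
ways to finish when only these pieces remain (= sum over removing one remaining piece with nothing left below it):
  1 left: {3}→1  {4}→1
  2 left: {1,3}→1  {2,4}→1  {3,4}→2
  3 left: {0,2,4}→1  {1,3,4}→3  {2,3,4}→3
  placing 0:l first → 6 extensions
  placing 1:i first → 4 extensions
total linear extensions = 10

10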